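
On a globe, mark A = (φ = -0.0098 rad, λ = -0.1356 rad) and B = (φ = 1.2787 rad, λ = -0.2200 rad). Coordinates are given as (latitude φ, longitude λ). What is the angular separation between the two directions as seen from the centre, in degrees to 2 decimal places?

73.89°

Let φ₁ = -0.0098 rad, φ₂ = 1.2787 rad, and Δλ = -0.0844 rad.
cos c = sin φ₁ sin φ₂ + cos φ₁ cos φ₂ cos Δλ = (-0.0098)(0.9576) + (1.0000)(0.2880)(0.9964) = 0.27754,
so c = arccos(0.27754) = 1.28957 rad.
So the angular separation is 73.89°.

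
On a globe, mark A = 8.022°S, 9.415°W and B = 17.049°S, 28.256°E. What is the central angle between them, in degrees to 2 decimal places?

37.79°

Let φ₁ = -0.1400 rad, φ₂ = -0.2976 rad, and Δλ = 0.6575 rad.
cos c = sin φ₁ sin φ₂ + cos φ₁ cos φ₂ cos Δλ = (-0.1396)(-0.2932) + (0.9902)(0.9561)(0.7915) = 0.79026,
so c = arccos(0.79026) = 0.65956 rad.
So the angular separation is 37.79°.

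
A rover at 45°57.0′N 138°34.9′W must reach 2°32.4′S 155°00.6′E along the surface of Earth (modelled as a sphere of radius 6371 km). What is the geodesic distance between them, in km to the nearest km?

In radians: φ₁ = 0.8020, φ₂ = -0.0443, Δλ = -66.408° = -1.1590 rad.
cos c = sin φ₁ sin φ₂ + cos φ₁ cos φ₂ cos Δλ = (0.7187)(-0.0443) + (0.6953)(0.9990)(0.4002) = 0.24614,
so c = arccos(0.24614) = 1.32210 rad.
Distance = R·c = 6371 × 1.3221 ≈ 8423 km.

8423 km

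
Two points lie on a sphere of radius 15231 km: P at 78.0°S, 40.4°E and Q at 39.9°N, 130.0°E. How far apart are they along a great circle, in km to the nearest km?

Let φ₁ = -1.3614 rad, φ₂ = 0.6964 rad, and Δλ = 1.5638 rad.
cos c = sin φ₁ sin φ₂ + cos φ₁ cos φ₂ cos Δλ = (-0.9781)(0.6414) + (0.2079)(0.7672)(0.0070) = -0.62632,
so c = arccos(-0.62632) = 2.24762 rad.
Distance = R·c = 15231 × 2.2476 ≈ 34233 km.

34233 km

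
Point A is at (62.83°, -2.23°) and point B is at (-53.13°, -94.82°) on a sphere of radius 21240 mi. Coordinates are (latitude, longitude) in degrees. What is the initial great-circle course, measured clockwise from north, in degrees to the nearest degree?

240°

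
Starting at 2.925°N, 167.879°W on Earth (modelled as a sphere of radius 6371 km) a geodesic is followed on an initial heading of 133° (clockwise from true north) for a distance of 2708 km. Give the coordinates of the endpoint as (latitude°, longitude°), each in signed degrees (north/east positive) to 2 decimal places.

-13.56°, -149.81°

Angular distance δ = d/R = 2708/6371 = 0.42505 rad; initial bearing θ = 2.3213 rad.
sin φ₂ = sin φ₁ cos δ + cos φ₁ sin δ cos θ = (0.0510)(0.9110) + (0.9987)(0.4124)(-0.6820) = -0.2344, so φ₂ = -13.56°.
Δλ = atan2(sin θ sin δ cos φ₁, cos δ − sin φ₁ sin φ₂) = atan2(0.3012, 0.9230) = 18.073°.
λ₂ = -167.879° + 18.073° = -149.81°.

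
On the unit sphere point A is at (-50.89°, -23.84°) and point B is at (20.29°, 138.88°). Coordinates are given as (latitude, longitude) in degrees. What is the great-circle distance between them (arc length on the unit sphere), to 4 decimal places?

In radians: φ₁ = -0.8882, φ₂ = 0.3541, Δλ = 162.720° = 2.8400 rad.
Haversine: a = sin²(Δφ/2) + cos φ₁ cos φ₂ sin²(Δλ/2) = 0.3387 + (0.6308)(0.9379)(0.9774) = 0.91702.
Central angle c = 2·arcsin(√a) = 2.55718 rad.
On the unit sphere the arc length equals the central angle: 2.5572.

2.5572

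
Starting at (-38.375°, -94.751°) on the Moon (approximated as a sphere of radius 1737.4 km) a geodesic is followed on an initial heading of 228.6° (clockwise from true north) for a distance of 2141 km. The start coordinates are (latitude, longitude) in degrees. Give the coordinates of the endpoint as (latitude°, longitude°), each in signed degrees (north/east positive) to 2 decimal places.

-44.04°, 165.08°

Angular distance δ = d/R = 2141/1737.4 = 1.23230 rad; initial bearing θ = 3.9898 rad.
sin φ₂ = sin φ₁ cos δ + cos φ₁ sin δ cos θ = (-0.6208)(0.3321) + (0.7840)(0.9433)(-0.6613) = -0.6952, so φ₂ = -44.04°.
Δλ = atan2(sin θ sin δ cos φ₁, cos δ − sin φ₁ sin φ₂) = atan2(-0.5547, -0.0995) = -100.170°.
λ₂ = -94.751° − 100.170° = -194.92° → 165.08° after wrapping to (−180°, 180°].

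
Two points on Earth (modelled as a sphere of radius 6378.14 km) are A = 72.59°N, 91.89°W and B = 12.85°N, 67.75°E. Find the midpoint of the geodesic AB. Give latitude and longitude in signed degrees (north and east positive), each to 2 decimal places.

The central angle between A and B is δ = 1.6321 rad.
With f = 0.5, the slerp weights are sin((1−f)δ)/sin δ = 0.7298 and sin(fδ)/sin δ = 0.7298.
Weighted sum of the unit vectors: (0.7298)·(-0.0099,-0.2990,0.9542) + (0.7298)·(0.3692,0.9024,0.2224) = (0.2622, 0.4403, 0.8587).
Converting back: φ = atan2(z, √(x²+y²)) = 59.17°, λ = atan2(y, x) = 59.22°.

59.17°, 59.22°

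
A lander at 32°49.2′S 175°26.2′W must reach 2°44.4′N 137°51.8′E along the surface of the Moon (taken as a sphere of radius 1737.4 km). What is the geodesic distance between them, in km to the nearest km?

1718 km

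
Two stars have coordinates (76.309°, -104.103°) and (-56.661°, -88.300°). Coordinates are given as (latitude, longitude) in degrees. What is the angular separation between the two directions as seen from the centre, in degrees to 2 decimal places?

In radians: φ₁ = 1.3318, φ₂ = -0.9889, Δλ = 15.803° = 0.2758 rad.
cos c = sin φ₁ sin φ₂ + cos φ₁ cos φ₂ cos Δλ = (0.9716)(-0.8354) + (0.2367)(0.5496)(0.9622) = -0.68653,
so c = arccos(-0.68653) = 2.32750 rad.
So the angular separation is 133.36°.

133.36°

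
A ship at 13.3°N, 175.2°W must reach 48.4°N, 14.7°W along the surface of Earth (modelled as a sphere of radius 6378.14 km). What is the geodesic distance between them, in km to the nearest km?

Let φ₁ = 0.2321 rad, φ₂ = 0.8447 rad, and Δλ = 2.8013 rad.
cos c = sin φ₁ sin φ₂ + cos φ₁ cos φ₂ cos Δλ = (0.2300)(0.7478) + (0.9732)(0.6639)(-0.9426) = -0.43703,
so c = arccos(-0.43703) = 2.02309 rad.
Distance = R·c = 6378.14 × 2.0231 ≈ 12904 km.

12904 km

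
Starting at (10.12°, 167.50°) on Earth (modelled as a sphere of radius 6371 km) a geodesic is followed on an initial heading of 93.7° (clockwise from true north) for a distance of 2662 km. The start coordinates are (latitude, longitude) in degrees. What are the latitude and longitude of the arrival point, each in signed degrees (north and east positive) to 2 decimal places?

Angular distance δ = d/R = 2662/6371 = 0.41783 rad; initial bearing θ = 1.6354 rad.
sin φ₂ = sin φ₁ cos δ + cos φ₁ sin δ cos θ = (0.1757)(0.9140) + (0.9844)(0.4058)(-0.0645) = 0.1348, so φ₂ = 7.75°.
Δλ = atan2(sin θ sin δ cos φ₁, cos δ − sin φ₁ sin φ₂) = atan2(0.3986, 0.8903) = 24.121°.
λ₂ = 167.500° + 24.121° = 191.62° → -168.38° after wrapping to (−180°, 180°].

7.75°, -168.38°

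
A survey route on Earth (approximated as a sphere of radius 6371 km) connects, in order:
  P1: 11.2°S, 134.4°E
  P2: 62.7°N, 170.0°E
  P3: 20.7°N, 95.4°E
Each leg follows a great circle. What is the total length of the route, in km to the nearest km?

Leg P1→P2: central angle 1.3763 rad, distance 8768.7 km.
Leg P2→P3: central angle 1.1285 rad, distance 7189.5 km.
Total: 8768.7 + 7189.5 ≈ 15958 km.

15958 km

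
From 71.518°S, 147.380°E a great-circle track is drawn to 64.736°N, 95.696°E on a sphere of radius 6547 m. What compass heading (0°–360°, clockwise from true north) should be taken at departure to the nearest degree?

With φ₁ = -1.2482, φ₂ = 1.1299, Δλ = -0.9021 rad, the forward-azimuth formula gives
θ = atan2( sin Δλ cos φ₂ , cos φ₁ sin φ₂ − sin φ₁ cos φ₂ cos Δλ ) = atan2(-0.3349, 0.5376) = -31.92°.
Adding 360° brings this into [0°, 360°): 328°.

328°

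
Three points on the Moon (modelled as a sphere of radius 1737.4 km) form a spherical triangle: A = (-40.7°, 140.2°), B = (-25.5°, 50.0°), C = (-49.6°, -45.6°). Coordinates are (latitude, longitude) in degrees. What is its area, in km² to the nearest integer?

3228266 km²

Side lengths (central angles): a = 1.2966, b = 1.5630, c = 1.2887 rad; semiperimeter s = 2.0742.
By l'Huilier's theorem, tan(E/4) = √[tan(s/2) tan((s−a)/2) tan((s−b)/2) tan((s−c)/2)], giving spherical excess E = 1.0695 rad.
Area = E·R² = 1.0695 × (1737.4)² ≈ 3228266 km².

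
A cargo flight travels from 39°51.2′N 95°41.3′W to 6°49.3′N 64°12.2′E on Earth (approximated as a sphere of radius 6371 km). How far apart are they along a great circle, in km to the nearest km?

With latitudes φ₁ = 39.853°, φ₂ = 6.822° and longitude difference Δλ = 159.892°:
cos c = sin φ₁ sin φ₂ + cos φ₁ cos φ₂ cos Δλ = (0.6408)(0.1188) + (0.7677)(0.9929)(-0.9390) = -0.63967,
so c = arccos(-0.63967) = 2.26487 rad.
Distance = R·c = 6371 × 2.2649 ≈ 14429 km.

14429 km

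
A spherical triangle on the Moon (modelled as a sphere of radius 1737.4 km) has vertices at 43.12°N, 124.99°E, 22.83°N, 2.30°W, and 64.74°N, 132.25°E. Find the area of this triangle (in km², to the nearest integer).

989993 km²

Side lengths (central angles): a = 1.4957, b = 0.3841, c = 1.7137 rad; semiperimeter s = 1.7967.
By l'Huilier's theorem, tan(E/4) = √[tan(s/2) tan((s−a)/2) tan((s−b)/2) tan((s−c)/2)], giving spherical excess E = 0.3280 rad.
Area = E·R² = 0.3280 × (1737.4)² ≈ 989993 km².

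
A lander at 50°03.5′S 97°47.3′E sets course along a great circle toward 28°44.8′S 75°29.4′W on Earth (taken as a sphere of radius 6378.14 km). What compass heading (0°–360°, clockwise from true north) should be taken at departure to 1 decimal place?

186.0°

Δλ = -173.278° = -3.0243 rad.
y = sin Δλ · cos φ₂ = (-0.1170)(0.8768) = -0.1026
x = cos φ₁ sin φ₂ − sin φ₁ cos φ₂ cos Δλ = (0.6420)(-0.4809) − (-0.7667)(0.8768)(-0.9931) = -0.9764
θ = atan2(y, x) = -174.00°; adding 360° gives 186.0°.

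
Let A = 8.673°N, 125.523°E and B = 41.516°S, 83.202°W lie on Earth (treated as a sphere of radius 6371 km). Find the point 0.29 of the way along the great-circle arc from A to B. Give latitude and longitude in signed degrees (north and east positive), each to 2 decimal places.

The central angle between A and B is δ = 2.4174 rad.
With f = 0.29, the slerp weights are sin((1−f)δ)/sin δ = 1.4935 and sin(fδ)/sin δ = 0.9736.
Weighted sum of the unit vectors: (1.4935)·(-0.5744,0.8046,0.1508) + (0.9736)·(0.0886,-0.7435,-0.6628) = (-0.7715, 0.4777, -0.4201).
Converting back: φ = atan2(z, √(x²+y²)) = -24.84°, λ = atan2(y, x) = 148.24°.

-24.84°, 148.24°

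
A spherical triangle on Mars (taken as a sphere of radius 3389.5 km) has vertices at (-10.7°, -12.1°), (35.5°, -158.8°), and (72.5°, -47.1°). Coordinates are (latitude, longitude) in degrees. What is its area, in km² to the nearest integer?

Side lengths (central angles): a = 1.0891, b = 1.5058, c = 2.4598 rad; semiperimeter s = 2.5273.
By l'Huilier's theorem, tan(E/4) = √[tan(s/2) tan((s−a)/2) tan((s−b)/2) tan((s−c)/2)], giving spherical excess E = 0.8989 rad.
Area = E·R² = 0.8989 × (3389.5)² ≈ 10327466 km².

10327466 km²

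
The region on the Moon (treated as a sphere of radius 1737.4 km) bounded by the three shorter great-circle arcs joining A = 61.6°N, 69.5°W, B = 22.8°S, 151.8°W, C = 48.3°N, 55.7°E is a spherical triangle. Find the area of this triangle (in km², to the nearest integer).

Side lengths (central angles): a = 2.5558, b = 1.0765, c = 1.8568 rad; semiperimeter s = 2.7446.
By l'Huilier's theorem, tan(E/4) = √[tan(s/2) tan((s−a)/2) tan((s−b)/2) tan((s−c)/2)], giving spherical excess E = 1.8439 rad.
Area = E·R² = 1.8439 × (1737.4)² ≈ 5565804 km².

5565804 km²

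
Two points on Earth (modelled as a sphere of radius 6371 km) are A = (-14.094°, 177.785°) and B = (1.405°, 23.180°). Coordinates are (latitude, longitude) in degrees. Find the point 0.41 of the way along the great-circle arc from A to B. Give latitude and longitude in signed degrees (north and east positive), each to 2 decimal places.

-28.06°, 111.98°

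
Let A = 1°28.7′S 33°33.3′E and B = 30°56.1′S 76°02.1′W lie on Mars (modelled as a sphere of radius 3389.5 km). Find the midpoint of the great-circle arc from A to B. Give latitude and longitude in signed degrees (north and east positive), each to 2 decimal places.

Central angle δ = 1.8486 rad. Interpolating on the sphere with fraction f = 0.5:
P = [sin((1−f)δ)·A + sin(fδ)·B] / sin δ = 0.8300·A + 0.8300·B in Cartesian coordinates,
giving P = (0.8633, -0.2323, -0.4481), i.e. latitude -26.62°, longitude -15.06°.

-26.62°, -15.06°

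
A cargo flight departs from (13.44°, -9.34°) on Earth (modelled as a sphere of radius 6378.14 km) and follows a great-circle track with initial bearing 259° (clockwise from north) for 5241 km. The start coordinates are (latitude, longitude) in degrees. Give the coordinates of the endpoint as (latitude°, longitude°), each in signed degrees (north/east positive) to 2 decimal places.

Angular distance δ = d/R = 5241/6378.14 = 0.82171 rad; initial bearing θ = 4.5204 rad.
sin φ₂ = sin φ₁ cos δ + cos φ₁ sin δ cos θ = (0.2324)(0.6810) + (0.9726)(0.7323)(-0.1908) = 0.0224, so φ₂ = 1.28°.
Δλ = atan2(sin θ sin δ cos φ₁, cos δ − sin φ₁ sin φ₂) = atan2(-0.6992, 0.6758) = -45.975°.
λ₂ = -9.340° − 45.975° = -55.32°.

1.28°, -55.32°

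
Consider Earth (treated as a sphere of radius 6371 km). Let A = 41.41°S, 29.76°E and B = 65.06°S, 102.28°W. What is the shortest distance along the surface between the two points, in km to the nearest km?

With latitudes φ₁ = -41.410°, φ₂ = -65.060° and longitude difference Δλ = -132.040°:
cos c = sin φ₁ sin φ₂ + cos φ₁ cos φ₂ cos Δλ = (-0.6614)(-0.9067) + (0.7500)(0.4217)(-0.6696) = 0.38799,
so c = arccos(0.38799) = 1.17235 rad.
Distance = R·c = 6371 × 1.1724 ≈ 7469 km.

7469 km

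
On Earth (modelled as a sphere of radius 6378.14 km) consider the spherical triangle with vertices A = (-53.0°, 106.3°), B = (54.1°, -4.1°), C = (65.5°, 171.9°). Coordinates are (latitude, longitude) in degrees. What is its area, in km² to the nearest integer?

Side lengths (central angles): a = 1.0535, b = 2.2442, c = 2.4495 rad; semiperimeter s = 2.8736.
By l'Huilier's theorem, tan(E/4) = √[tan(s/2) tan((s−a)/2) tan((s−b)/2) tan((s−c)/2)], giving spherical excess E = 2.7420 rad.
Area = E·R² = 2.7420 × (6378.14)² ≈ 111546527 km².

111546527 km²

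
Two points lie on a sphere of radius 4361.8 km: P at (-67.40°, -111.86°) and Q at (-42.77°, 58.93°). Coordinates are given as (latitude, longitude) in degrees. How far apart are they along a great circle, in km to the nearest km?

In radians: φ₁ = -1.1764, φ₂ = -0.7465, Δλ = 170.790° = 2.9808 rad.
cos c = sin φ₁ sin φ₂ + cos φ₁ cos φ₂ cos Δλ = (-0.9232)(-0.6791) + (0.3843)(0.7341)(-0.9871) = 0.34844,
so c = arccos(0.34844) = 1.21489 rad.
Distance = R·c = 4361.8 × 1.2149 ≈ 5299 km.

5299 km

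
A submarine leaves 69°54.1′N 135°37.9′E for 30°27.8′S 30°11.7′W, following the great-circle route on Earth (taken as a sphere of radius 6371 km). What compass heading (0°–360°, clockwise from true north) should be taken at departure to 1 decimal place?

Δλ = -165.827° = -2.8942 rad.
y = sin Δλ · cos φ₂ = (-0.2449)(0.8620) = -0.2111
x = cos φ₁ sin φ₂ − sin φ₁ cos φ₂ cos Δλ = (0.3436)(-0.5070) − (0.9391)(0.8620)(-0.9696) = 0.6106
θ = atan2(y, x) = -19.07°; adding 360° gives 340.9°.

340.9°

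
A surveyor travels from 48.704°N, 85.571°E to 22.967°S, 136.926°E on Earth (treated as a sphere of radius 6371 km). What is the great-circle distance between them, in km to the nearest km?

9457 km

With latitudes φ₁ = 48.704°, φ₂ = -22.967° and longitude difference Δλ = 51.355°:
cos c = sin φ₁ sin φ₂ + cos φ₁ cos φ₂ cos Δλ = (0.7513)(-0.3902) + (0.6599)(0.9207)(0.6245) = 0.08630,
so c = arccos(0.08630) = 1.48439 rad.
Distance = R·c = 6371 × 1.4844 ≈ 9457 km.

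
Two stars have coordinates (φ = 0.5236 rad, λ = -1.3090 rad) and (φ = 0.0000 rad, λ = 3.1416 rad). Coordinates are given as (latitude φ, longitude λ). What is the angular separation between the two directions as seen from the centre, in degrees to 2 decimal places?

102.95°

In radians: φ₁ = 0.5236, φ₂ = 0.0000, Δλ = -104.999° = -1.8326 rad.
Haversine: a = sin²(Δφ/2) + cos φ₁ cos φ₂ sin²(Δλ/2) = 0.0670 + (0.8660)(1.0000)(0.6294) = 0.61207.
Central angle c = 2·arcsin(√a) = 1.79685 rad.
So the angular separation is 102.95°.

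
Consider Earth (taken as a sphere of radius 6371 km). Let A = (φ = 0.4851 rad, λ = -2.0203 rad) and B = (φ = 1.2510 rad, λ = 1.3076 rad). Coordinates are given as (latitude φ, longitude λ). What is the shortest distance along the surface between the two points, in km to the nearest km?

Let φ₁ = 0.4851 rad, φ₂ = 1.2510 rad, and Δλ = -2.9553 rad.
cos c = sin φ₁ sin φ₂ + cos φ₁ cos φ₂ cos Δλ = (0.4663)(0.9493) + (0.8846)(0.3144)(-0.9827) = 0.16936,
so c = arccos(0.16936) = 1.40061 rad.
Distance = R·c = 6371 × 1.4006 ≈ 8923 km.

8923 km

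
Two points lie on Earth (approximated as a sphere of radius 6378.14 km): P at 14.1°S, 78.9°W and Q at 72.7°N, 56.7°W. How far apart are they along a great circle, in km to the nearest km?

Let φ₁ = -0.2461 rad, φ₂ = 1.2689 rad, and Δλ = 0.3875 rad.
cos c = sin φ₁ sin φ₂ + cos φ₁ cos φ₂ cos Δλ = (-0.2436)(0.9548) + (0.9699)(0.2974)(0.9259) = 0.03444,
so c = arccos(0.03444) = 1.53635 rad.
Distance = R·c = 6378.14 × 1.5363 ≈ 9799 km.

9799 km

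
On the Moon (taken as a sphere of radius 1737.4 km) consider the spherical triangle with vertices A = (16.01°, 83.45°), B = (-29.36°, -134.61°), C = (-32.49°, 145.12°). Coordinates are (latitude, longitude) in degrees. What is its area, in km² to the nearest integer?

Side lengths (central angles): a = 1.1728, b = 1.3319, c = 2.4895 rad; semiperimeter s = 2.4971.
By l'Huilier's theorem, tan(E/4) = √[tan(s/2) tan((s−a)/2) tan((s−b)/2) tan((s−c)/2)], giving spherical excess E = 0.3047 rad.
Area = E·R² = 0.3047 × (1737.4)² ≈ 919848 km².

919848 km²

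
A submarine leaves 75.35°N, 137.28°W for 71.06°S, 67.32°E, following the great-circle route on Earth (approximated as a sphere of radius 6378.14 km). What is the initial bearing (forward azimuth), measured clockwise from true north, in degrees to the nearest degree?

289°

Δλ = -155.400° = -2.7122 rad.
y = sin Δλ · cos φ₂ = (-0.4163)(0.3246) = -0.1351
x = cos φ₁ sin φ₂ − sin φ₁ cos φ₂ cos Δλ = (0.2529)(-0.9459) − (0.9675)(0.3246)(-0.9092) = 0.0463
θ = atan2(y, x) = -71.08°; adding 360° gives 289°.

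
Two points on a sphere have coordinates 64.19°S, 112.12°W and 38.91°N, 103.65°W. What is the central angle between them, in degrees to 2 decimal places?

103.32°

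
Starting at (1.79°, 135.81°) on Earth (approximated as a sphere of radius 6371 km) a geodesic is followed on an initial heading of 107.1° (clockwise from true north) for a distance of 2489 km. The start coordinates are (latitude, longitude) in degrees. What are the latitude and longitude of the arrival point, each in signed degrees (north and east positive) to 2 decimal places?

Angular distance δ = d/R = 2489/6371 = 0.39068 rad; initial bearing θ = 1.8692 rad.
sin φ₂ = sin φ₁ cos δ + cos φ₁ sin δ cos θ = (0.0312)(0.9247) + (0.9995)(0.3808)(-0.2940) = -0.0830, so φ₂ = -4.76°.
Δλ = atan2(sin θ sin δ cos φ₁, cos δ − sin φ₁ sin φ₂) = atan2(0.3638, 0.9272) = 21.422°.
λ₂ = 135.810° + 21.422° = 157.23°.

-4.76°, 157.23°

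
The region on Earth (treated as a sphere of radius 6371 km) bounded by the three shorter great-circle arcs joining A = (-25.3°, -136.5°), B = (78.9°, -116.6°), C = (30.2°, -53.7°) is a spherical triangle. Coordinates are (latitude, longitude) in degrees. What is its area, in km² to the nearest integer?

Side lengths (central angles): a = 0.9650, b = 1.6881, c = 1.8294 rad; semiperimeter s = 2.2412.
By l'Huilier's theorem, tan(E/4) = √[tan(s/2) tan((s−a)/2) tan((s−b)/2) tan((s−c)/2)], giving spherical excess E = 1.1719 rad.
Area = E·R² = 1.1719 × (6371)² ≈ 47565835 km².

47565835 km²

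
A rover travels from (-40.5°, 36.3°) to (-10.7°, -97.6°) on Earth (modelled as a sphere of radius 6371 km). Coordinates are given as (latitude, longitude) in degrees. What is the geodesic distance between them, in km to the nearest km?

Let φ₁ = -0.7069 rad, φ₂ = -0.1868 rad, and Δλ = -2.3370 rad.
cos c = sin φ₁ sin φ₂ + cos φ₁ cos φ₂ cos Δλ = (-0.6494)(-0.1857) + (0.7604)(0.9826)(-0.6934) = -0.39752,
so c = arccos(-0.39752) = 1.97961 rad.
Distance = R·c = 6371 × 1.9796 ≈ 12612 km.

12612 km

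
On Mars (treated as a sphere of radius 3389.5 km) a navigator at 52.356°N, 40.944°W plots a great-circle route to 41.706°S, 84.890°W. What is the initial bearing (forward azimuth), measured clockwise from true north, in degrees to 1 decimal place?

Δλ = -43.946° = -0.7670 rad.
y = sin Δλ · cos φ₂ = (-0.6940)(0.7466) = -0.5181
x = cos φ₁ sin φ₂ − sin φ₁ cos φ₂ cos Δλ = (0.6108)(-0.6653) − (0.7918)(0.7466)(0.7200) = -0.8320
θ = atan2(y, x) = -148.09°; adding 360° gives 211.9°.

211.9°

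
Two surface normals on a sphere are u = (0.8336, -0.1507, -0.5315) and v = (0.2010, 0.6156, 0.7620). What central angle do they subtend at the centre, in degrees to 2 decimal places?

109.28°

u·v = -0.3302; |u| = 1.0000, |v| = 1.0000.
cos θ = (u·v)/(|u||v|) = -0.3302, so θ = 109.28°.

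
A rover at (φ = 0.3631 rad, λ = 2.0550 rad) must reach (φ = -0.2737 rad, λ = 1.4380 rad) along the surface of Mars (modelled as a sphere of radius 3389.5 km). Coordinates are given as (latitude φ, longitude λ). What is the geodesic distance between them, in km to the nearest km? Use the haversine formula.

2979 km

Let φ₁ = 0.3631 rad, φ₂ = -0.2737 rad, and Δλ = -0.6170 rad.
Haversine: a = sin²(Δφ/2) + cos φ₁ cos φ₂ sin²(Δλ/2) = 0.0980 + (0.9348)(0.9628)(0.0922) = 0.18097.
Central angle c = 2·arcsin(√a) = 0.87882 rad.
Distance = R·c = 3389.5 × 0.8788 ≈ 2979 km.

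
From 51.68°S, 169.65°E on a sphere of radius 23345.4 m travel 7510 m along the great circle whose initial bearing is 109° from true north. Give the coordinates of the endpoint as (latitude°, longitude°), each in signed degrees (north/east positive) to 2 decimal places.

-53.91°, -159.85°

Angular distance δ = d/R = 7510/23345.4 = 0.32169 rad; initial bearing θ = 1.9024 rad.
sin φ₂ = sin φ₁ cos δ + cos φ₁ sin δ cos θ = (-0.7846)(0.9487) + (0.6201)(0.3162)(-0.3256) = -0.8081, so φ₂ = -53.91°.
Δλ = atan2(sin θ sin δ cos φ₁, cos δ − sin φ₁ sin φ₂) = atan2(0.1854, 0.3147) = 30.501°.
λ₂ = 169.650° + 30.501° = 200.15° → -159.85° after wrapping to (−180°, 180°].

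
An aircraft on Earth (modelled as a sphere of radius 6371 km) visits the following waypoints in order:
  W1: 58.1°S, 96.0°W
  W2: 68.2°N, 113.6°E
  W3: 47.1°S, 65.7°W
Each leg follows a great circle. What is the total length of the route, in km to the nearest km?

Leg W1→W2: central angle 2.8539 rad, distance 18182.0 km.
Leg W2→W3: central angle 2.7733 rad, distance 17668.5 km.
Total: 18182.0 + 17668.5 ≈ 35851 km.

35851 km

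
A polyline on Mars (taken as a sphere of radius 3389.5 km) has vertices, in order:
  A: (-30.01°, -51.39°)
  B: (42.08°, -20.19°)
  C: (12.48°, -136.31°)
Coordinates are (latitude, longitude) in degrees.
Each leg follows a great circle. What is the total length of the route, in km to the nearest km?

10509 km

Leg A→B: central angle 1.3546 rad, distance 4591.2 km.
Leg B→C: central angle 1.7459 rad, distance 5917.7 km.
Total: 4591.2 + 5917.7 ≈ 10509 km.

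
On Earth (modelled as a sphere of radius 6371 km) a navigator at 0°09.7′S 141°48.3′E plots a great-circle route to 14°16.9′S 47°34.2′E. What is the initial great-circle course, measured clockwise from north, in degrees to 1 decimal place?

With φ₁ = -0.0028, φ₂ = -0.2493, Δλ = -1.6447 rad, the forward-azimuth formula gives
θ = atan2( sin Δλ cos φ₂ , cos φ₁ sin φ₂ − sin φ₁ cos φ₂ cos Δλ ) = atan2(-0.9664, -0.2469) = -104.33°.
Adding 360° brings this into [0°, 360°): 255.7°.

255.7°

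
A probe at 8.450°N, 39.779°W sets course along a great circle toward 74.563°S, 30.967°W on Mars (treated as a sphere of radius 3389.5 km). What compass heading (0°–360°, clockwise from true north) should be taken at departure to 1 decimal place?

Δλ = 8.812° = 0.1538 rad.
y = sin Δλ · cos φ₂ = (0.1532)(0.2662) = 0.0408
x = cos φ₁ sin φ₂ − sin φ₁ cos φ₂ cos Δλ = (0.9891)(-0.9639) − (0.1469)(0.2662)(0.9882) = -0.9921
θ = atan2(y, x) = 177.65°, so the bearing is 177.6°.

177.6°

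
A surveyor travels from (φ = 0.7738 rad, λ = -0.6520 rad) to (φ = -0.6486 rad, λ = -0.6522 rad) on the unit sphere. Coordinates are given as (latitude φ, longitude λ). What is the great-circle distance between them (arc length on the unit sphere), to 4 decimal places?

1.4224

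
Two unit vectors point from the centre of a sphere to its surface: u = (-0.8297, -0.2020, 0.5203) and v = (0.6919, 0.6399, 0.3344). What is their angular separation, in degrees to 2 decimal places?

u·v = -0.5293; |u| = 1.0000, |v| = 1.0000.
cos θ = (u·v)/(|u||v|) = -0.5294, so θ = 121.96°.

121.96°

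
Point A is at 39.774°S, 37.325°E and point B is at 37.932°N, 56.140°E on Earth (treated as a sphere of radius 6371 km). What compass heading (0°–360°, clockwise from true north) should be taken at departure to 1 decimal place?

15.0°

Δλ = 18.815° = 0.3284 rad.
y = sin Δλ · cos φ₂ = (0.3225)(0.7887) = 0.2544
x = cos φ₁ sin φ₂ − sin φ₁ cos φ₂ cos Δλ = (0.7686)(0.6147) − (-0.6398)(0.7887)(0.9466) = 0.9501
θ = atan2(y, x) = 14.99°, so the bearing is 15.0°.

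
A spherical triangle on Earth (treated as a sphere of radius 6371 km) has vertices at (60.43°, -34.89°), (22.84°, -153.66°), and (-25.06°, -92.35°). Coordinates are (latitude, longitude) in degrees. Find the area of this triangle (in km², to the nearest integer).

53566297 km²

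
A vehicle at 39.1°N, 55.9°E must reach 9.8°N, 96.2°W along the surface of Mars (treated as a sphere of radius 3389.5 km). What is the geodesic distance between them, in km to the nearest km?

7374 km

Let φ₁ = 0.6824 rad, φ₂ = 0.1710 rad, and Δλ = -2.6546 rad.
cos c = sin φ₁ sin φ₂ + cos φ₁ cos φ₂ cos Δλ = (0.6307)(0.1702) + (0.7760)(0.9854)(-0.8838) = -0.56849,
so c = arccos(-0.56849) = 2.17546 rad.
Distance = R·c = 3389.5 × 2.1755 ≈ 7374 km.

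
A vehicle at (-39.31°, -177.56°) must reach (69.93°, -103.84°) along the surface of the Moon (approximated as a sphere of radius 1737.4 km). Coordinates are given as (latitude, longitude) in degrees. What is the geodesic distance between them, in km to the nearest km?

3680 km

Let φ₁ = -0.6861 rad, φ₂ = 1.2205 rad, and Δλ = 1.2867 rad.
Haversine: a = sin²(Δφ/2) + cos φ₁ cos φ₂ sin²(Δλ/2) = 0.6648 + (0.7737)(0.3432)(0.3598) = 0.76031.
Central angle c = 2·arcsin(√a) = 2.11836 rad.
Distance = R·c = 1737.4 × 2.1184 ≈ 3680 km.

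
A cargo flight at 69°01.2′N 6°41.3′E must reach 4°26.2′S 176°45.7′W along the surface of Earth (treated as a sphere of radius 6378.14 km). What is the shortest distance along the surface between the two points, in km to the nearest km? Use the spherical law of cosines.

12844 km

In radians: φ₁ = 1.2046, φ₂ = -0.0774, Δλ = 176.550° = 3.0814 rad.
cos c = sin φ₁ sin φ₂ + cos φ₁ cos φ₂ cos Δλ = (0.9337)(-0.0774) + (0.3580)(0.9970)(-0.9982) = -0.42855,
so c = arccos(-0.42855) = 2.01368 rad.
Distance = R·c = 6378.14 × 2.0137 ≈ 12844 km.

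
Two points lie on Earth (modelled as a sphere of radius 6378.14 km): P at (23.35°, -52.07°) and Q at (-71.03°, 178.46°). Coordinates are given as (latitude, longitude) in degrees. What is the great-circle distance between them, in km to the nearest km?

With latitudes φ₁ = 23.350°, φ₂ = -71.030° and longitude difference Δλ = -129.470°:
Haversine: a = sin²(Δφ/2) + cos φ₁ cos φ₂ sin²(Δλ/2) = 0.5382 + (0.9181)(0.3251)(0.8178) = 0.78227.
Central angle c = 2·arcsin(√a) = 2.17067 rad.
Distance = R·c = 6378.14 × 2.1707 ≈ 13845 km.

13845 km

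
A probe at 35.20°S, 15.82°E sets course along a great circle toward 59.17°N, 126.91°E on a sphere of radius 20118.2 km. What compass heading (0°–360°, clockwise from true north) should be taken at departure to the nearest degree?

39°

Δλ = 111.090° = 1.9389 rad.
y = sin Δλ · cos φ₂ = (0.9330)(0.5125) = 0.4782
x = cos φ₁ sin φ₂ − sin φ₁ cos φ₂ cos Δλ = (0.8171)(0.8587) − (-0.5764)(0.5125)(-0.3598) = 0.5954
θ = atan2(y, x) = 38.77°, so the bearing is 39°.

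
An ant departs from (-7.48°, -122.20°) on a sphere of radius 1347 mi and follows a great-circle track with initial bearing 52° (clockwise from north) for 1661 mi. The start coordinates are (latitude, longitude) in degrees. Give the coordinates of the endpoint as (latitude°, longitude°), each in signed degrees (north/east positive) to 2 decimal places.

Angular distance δ = d/R = 1661/1347 = 1.23311 rad; initial bearing θ = 0.9076 rad.
sin φ₂ = sin φ₁ cos δ + cos φ₁ sin δ cos θ = (-0.1302)(0.3313) + (0.9915)(0.9435)(0.6157) = 0.5328, so φ₂ = 32.20°.
Δλ = atan2(sin θ sin δ cos φ₁, cos δ − sin φ₁ sin φ₂) = atan2(0.7372, 0.4007) = 61.475°.
λ₂ = -122.200° + 61.475° = -60.72°.

32.20°, -60.72°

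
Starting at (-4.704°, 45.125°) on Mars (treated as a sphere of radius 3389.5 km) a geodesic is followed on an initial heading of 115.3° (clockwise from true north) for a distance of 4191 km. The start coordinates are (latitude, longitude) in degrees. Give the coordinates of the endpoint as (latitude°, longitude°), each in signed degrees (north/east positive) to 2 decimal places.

-25.42°, 116.13°

Angular distance δ = d/R = 4191/3389.5 = 1.23647 rad; initial bearing θ = 2.0124 rad.
sin φ₂ = sin φ₁ cos δ + cos φ₁ sin δ cos θ = (-0.0820)(0.3281) + (0.9966)(0.9446)(-0.4274) = -0.4292, so φ₂ = -25.42°.
Δλ = atan2(sin θ sin δ cos φ₁, cos δ − sin φ₁ sin φ₂) = atan2(0.8511, 0.2929) = 71.008°.
λ₂ = 45.125° + 71.008° = 116.13°.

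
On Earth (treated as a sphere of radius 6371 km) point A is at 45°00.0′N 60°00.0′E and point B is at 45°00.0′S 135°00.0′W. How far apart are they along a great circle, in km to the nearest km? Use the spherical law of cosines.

18837 km

Let φ₁ = 0.7854 rad, φ₂ = -0.7854 rad, and Δλ = 2.8798 rad.
cos c = sin φ₁ sin φ₂ + cos φ₁ cos φ₂ cos Δλ = (0.7071)(-0.7071) + (0.7071)(0.7071)(-0.9659) = -0.98296,
so c = arccos(-0.98296) = 2.95674 rad.
Distance = R·c = 6371 × 2.9567 ≈ 18837 km.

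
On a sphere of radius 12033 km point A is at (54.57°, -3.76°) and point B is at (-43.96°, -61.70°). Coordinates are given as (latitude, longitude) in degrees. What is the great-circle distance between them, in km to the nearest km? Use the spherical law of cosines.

In radians: φ₁ = 0.9524, φ₂ = -0.7672, Δλ = -57.940° = -1.0112 rad.
cos c = sin φ₁ sin φ₂ + cos φ₁ cos φ₂ cos Δλ = (0.8148)(-0.6942) + (0.5797)(0.7198)(0.5308) = -0.34412,
so c = arccos(-0.34412) = 1.92209 rad.
Distance = R·c = 12033 × 1.9221 ≈ 23129 km.

23129 km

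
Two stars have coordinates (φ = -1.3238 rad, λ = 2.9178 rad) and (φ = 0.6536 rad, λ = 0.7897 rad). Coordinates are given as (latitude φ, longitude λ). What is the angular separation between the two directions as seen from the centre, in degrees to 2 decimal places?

In radians: φ₁ = -1.3238, φ₂ = 0.6536, Δλ = -121.931° = -2.1281 rad.
Haversine: a = sin²(Δφ/2) + cos φ₁ cos φ₂ sin²(Δλ/2) = 0.6977 + (0.2445)(0.7939)(0.7644) = 0.84613.
Central angle c = 2·arcsin(√a) = 2.33541 rad.
So the angular separation is 133.81°.

133.81°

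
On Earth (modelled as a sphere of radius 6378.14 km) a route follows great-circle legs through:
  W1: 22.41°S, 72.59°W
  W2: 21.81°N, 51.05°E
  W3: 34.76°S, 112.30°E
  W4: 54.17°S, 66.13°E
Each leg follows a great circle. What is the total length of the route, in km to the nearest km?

27441 km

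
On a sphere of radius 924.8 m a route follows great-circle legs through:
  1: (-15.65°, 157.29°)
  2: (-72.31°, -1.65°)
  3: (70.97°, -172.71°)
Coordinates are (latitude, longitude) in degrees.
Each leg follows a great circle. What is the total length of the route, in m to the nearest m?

4323 m

Leg 1→2: central angle 1.5868 rad, distance 1467.5 m.
Leg 2→3: central angle 3.0872 rad, distance 2855.1 m.
Total: 1467.5 + 2855.1 ≈ 4323 m.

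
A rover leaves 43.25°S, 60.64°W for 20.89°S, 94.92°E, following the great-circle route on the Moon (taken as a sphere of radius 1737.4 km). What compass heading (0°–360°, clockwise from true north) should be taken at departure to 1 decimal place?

With φ₁ = -0.7549, φ₂ = -0.3646, Δλ = 2.7150 rad, the forward-azimuth formula gives
θ = atan2( sin Δλ cos φ₂ , cos φ₁ sin φ₂ − sin φ₁ cos φ₂ cos Δλ ) = atan2(0.3865, -0.8425) = 155.35°.
So the initial bearing is 155.4°.

155.4°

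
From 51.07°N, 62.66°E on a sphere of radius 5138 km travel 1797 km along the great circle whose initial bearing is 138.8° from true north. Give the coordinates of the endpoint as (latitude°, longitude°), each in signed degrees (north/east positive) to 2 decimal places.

Angular distance δ = d/R = 1797/5138 = 0.34975 rad; initial bearing θ = 2.4225 rad.
sin φ₂ = sin φ₁ cos δ + cos φ₁ sin δ cos θ = (0.7779)(0.9395) + (0.6284)(0.3427)(-0.7524) = 0.5688, so φ₂ = 34.67°.
Δλ = atan2(sin θ sin δ cos φ₁, cos δ − sin φ₁ sin φ₂) = atan2(0.1418, 0.4970) = 15.928°.
λ₂ = 62.660° + 15.928° = 78.59°.

34.67°, 78.59°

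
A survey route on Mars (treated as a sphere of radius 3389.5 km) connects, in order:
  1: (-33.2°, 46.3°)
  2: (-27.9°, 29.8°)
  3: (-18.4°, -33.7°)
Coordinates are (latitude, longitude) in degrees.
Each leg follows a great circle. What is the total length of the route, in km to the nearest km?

4359 km

Leg 1→2: central angle 0.2643 rad, distance 895.9 km.
Leg 2→3: central angle 1.0217 rad, distance 3463.2 km.
Total: 895.9 + 3463.2 ≈ 4359 km.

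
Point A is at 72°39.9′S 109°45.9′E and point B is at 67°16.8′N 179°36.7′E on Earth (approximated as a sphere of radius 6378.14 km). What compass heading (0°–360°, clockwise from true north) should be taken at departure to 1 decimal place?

42.1°

With φ₁ = -1.2682, φ₂ = 1.1743, Δλ = 1.2191 rad, the forward-azimuth formula gives
θ = atan2( sin Δλ cos φ₂ , cos φ₁ sin φ₂ − sin φ₁ cos φ₂ cos Δλ ) = atan2(0.3626, 0.4019) = 42.06°.
So the initial bearing is 42.1°.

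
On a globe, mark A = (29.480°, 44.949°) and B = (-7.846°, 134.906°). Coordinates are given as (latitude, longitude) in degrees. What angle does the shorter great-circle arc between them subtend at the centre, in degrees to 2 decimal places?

93.81°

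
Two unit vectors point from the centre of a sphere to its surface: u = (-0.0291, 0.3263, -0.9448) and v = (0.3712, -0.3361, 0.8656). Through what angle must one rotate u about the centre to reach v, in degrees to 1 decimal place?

u·v = -0.9383; |u| = 1.0000, |v| = 1.0000.
cos θ = (u·v)/(|u||v|) = -0.9383, so θ = 159.8°.

159.8°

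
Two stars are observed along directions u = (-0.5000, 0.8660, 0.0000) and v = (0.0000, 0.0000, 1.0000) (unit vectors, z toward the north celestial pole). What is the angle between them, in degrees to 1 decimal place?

u·v = 0.0000; |u| = 1.0000, |v| = 1.0000.
cos θ = (u·v)/(|u||v|) = 0.0000, so θ = 90.0°.

90.0°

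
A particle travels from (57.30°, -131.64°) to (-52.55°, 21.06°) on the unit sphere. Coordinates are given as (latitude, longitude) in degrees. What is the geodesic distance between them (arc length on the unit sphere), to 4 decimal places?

2.8577

Let φ₁ = 1.0001 rad, φ₂ = -0.9172 rad, and Δλ = 2.6651 rad.
cos c = sin φ₁ sin φ₂ + cos φ₁ cos φ₂ cos Δλ = (0.8415)(-0.7939) + (0.5402)(0.6081)(-0.8886) = -0.95998,
so c = arccos(-0.95998) = 2.85771 rad.
On the unit sphere the arc length equals the central angle: 2.8577.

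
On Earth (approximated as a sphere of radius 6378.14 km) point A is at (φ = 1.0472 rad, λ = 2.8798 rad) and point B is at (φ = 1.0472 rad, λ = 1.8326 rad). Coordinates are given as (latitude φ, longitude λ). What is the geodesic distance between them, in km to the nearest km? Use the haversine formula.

Let φ₁ = 1.0472 rad, φ₂ = 1.0472 rad, and Δλ = -1.0472 rad.
Haversine: a = sin²(Δφ/2) + cos φ₁ cos φ₂ sin²(Δλ/2) = 0.0000 + (0.5000)(0.5000)(0.2500) = 0.06250.
Central angle c = 2·arcsin(√a) = 0.50536 rad.
Distance = R·c = 6378.14 × 0.5054 ≈ 3223 km.

3223 km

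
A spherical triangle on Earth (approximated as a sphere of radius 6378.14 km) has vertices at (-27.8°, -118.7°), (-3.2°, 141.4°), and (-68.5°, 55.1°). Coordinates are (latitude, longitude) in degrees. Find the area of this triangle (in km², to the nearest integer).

60733044 km²

Side lengths (central angles): a = 1.4952, b = 1.4589, c = 1.6969 rad; semiperimeter s = 2.3255.
By l'Huilier's theorem, tan(E/4) = √[tan(s/2) tan((s−a)/2) tan((s−b)/2) tan((s−c)/2)], giving spherical excess E = 1.4929 rad.
Area = E·R² = 1.4929 × (6378.14)² ≈ 60733044 km².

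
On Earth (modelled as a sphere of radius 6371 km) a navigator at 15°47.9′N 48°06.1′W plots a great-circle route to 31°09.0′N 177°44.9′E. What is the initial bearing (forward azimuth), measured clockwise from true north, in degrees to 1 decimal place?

317.1°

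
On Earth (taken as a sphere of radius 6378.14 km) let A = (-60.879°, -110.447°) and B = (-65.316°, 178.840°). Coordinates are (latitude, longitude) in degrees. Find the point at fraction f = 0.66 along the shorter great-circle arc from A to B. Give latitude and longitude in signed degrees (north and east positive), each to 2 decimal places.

Central angle δ = 0.5338 rad. Interpolating on the sphere with fraction f = 0.66:
P = [sin((1−f)δ)·A + sin(fδ)·B] / sin δ = 0.3547·A + 0.6782·B in Cartesian coordinates,
giving P = (-0.3435, -0.1560, -0.9261), i.e. latitude -67.84°, longitude -155.57°.

-67.84°, -155.57°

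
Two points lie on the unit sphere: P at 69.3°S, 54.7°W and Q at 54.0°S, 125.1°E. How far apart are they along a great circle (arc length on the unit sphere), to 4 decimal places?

0.9896

With latitudes φ₁ = -69.300°, φ₂ = -54.000° and longitude difference Δλ = 179.800°:
cos c = sin φ₁ sin φ₂ + cos φ₁ cos φ₂ cos Δλ = (-0.9354)(-0.8090) + (0.3535)(0.5878)(-1.0000) = 0.54902,
so c = arccos(0.54902) = 0.98960 rad.
On the unit sphere the arc length equals the central angle: 0.9896.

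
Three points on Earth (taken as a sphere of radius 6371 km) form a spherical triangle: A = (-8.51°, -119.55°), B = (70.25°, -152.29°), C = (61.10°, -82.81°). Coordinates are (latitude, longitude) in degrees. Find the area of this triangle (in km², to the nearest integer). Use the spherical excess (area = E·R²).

Side lengths (central angles): a = 0.4924, b = 1.3145, c = 1.4285 rad; semiperimeter s = 1.6177.
By l'Huilier's theorem, tan(E/4) = √[tan(s/2) tan((s−a)/2) tan((s−b)/2) tan((s−c)/2)], giving spherical excess E = 0.3903 rad.
Area = E·R² = 0.3903 × (6371)² ≈ 15841160 km².

15841160 km²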